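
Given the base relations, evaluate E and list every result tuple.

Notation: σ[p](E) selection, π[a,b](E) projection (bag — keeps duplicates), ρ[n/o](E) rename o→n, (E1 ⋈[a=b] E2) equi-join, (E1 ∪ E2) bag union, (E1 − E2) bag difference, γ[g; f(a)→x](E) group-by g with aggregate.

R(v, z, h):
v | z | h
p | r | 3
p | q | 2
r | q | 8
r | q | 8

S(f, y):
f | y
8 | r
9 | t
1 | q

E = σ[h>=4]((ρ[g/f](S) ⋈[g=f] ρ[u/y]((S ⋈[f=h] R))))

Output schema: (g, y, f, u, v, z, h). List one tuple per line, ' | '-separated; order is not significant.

Subexpression sizes:
  S → 3
  ρ[g/f](S) → 3
  S → 3
  R → 4
  (S ⋈[f=h] R) → 2
  ρ[u/y]((S ⋈[f=h] R)) → 2
  (ρ[g/f](S) ⋈[g=f] ρ[u/y]((S ⋈[f=h] R))) → 2
  σ[h>=4]((ρ[g/f](S) ⋈[g=f] ρ[u/y]((S ⋈[f=h] R)))) → 2

== RESULT ==
g | y | f | u | v | z | h
8 | r | 8 | r | r | q | 8
8 | r | 8 | r | r | q | 8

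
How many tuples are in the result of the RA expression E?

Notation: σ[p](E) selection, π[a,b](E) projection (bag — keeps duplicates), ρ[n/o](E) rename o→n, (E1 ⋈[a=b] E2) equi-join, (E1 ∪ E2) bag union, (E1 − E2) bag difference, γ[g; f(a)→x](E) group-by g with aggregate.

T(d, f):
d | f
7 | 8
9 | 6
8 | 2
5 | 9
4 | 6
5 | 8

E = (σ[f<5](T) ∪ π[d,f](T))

Subexpression sizes:
  T → 6
  σ[f<5](T) → 1
  T → 6
  π[d,f](T) → 6
  (σ[f<5](T) ∪ π[d,f](T)) → 7

|E| = 7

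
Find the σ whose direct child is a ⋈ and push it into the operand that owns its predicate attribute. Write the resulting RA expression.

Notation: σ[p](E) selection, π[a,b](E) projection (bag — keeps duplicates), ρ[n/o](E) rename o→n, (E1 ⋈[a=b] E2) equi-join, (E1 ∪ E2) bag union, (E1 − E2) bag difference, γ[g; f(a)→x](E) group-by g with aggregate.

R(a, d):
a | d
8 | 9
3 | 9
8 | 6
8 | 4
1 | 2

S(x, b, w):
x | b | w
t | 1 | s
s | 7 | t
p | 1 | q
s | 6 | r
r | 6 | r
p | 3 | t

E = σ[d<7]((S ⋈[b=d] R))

σ filters on d, owned by the right side.
E' = (S ⋈[b=d] σ[d<7](R))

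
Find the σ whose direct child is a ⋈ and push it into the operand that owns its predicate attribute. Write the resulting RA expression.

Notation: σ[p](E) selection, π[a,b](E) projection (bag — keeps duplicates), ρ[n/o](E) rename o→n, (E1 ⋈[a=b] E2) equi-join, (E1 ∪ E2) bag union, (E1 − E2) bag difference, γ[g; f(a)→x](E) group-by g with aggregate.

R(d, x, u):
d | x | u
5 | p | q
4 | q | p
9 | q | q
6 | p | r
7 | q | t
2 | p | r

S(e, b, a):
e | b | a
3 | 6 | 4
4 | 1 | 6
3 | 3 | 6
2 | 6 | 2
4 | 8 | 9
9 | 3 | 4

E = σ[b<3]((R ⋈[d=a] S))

σ filters on b, owned by the right side.
E' = (R ⋈[d=a] σ[b<3](S))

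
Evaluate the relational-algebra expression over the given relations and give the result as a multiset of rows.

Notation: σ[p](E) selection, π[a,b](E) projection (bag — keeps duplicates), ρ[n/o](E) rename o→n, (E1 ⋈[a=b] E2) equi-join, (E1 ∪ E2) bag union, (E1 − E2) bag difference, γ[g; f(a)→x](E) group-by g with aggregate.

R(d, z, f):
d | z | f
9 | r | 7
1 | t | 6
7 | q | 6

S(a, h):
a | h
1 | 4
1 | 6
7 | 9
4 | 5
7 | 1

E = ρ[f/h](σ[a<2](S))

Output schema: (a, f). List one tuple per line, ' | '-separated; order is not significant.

Per-node cardinality:
  S → 5
  σ[a<2](S) → 2
  ρ[f/h](σ[a<2](S)) → 2

== RESULT ==
a | f
1 | 4
1 | 6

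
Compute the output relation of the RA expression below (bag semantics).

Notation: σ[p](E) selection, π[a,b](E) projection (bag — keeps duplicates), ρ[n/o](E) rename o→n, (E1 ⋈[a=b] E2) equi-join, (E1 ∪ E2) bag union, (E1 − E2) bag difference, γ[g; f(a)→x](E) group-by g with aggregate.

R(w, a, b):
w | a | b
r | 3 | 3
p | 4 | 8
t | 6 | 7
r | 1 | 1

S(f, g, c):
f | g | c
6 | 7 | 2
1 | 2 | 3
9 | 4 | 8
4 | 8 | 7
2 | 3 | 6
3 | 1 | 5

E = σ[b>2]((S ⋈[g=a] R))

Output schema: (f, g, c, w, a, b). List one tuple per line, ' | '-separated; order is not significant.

Row counts bottom-up:
  S → 6
  R → 4
  (S ⋈[g=a] R) → 3
  σ[b>2]((S ⋈[g=a] R)) → 2

== RESULT ==
f | g | c | w | a | b
2 | 3 | 6 | r | 3 | 3
9 | 4 | 8 | p | 4 | 8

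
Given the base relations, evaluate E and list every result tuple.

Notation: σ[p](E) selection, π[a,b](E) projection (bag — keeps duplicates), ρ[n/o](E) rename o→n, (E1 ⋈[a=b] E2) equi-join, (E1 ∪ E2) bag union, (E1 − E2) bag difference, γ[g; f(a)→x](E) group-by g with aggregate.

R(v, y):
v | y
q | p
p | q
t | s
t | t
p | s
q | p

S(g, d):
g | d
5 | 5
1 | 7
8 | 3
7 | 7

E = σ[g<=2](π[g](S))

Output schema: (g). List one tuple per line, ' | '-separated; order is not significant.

Stepwise |·|:
  S → 4
  π[g](S) → 4
  σ[g<=2](π[g](S)) → 1

== RESULT ==
g
1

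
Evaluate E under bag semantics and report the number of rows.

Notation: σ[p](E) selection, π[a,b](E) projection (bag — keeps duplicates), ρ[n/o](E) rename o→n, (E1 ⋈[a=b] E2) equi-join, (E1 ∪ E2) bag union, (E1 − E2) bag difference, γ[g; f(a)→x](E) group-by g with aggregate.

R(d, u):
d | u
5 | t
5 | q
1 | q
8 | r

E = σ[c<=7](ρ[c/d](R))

Row counts bottom-up:
  R → 4
  ρ[c/d](R) → 4
  σ[c<=7](ρ[c/d](R)) → 3

|E| = 3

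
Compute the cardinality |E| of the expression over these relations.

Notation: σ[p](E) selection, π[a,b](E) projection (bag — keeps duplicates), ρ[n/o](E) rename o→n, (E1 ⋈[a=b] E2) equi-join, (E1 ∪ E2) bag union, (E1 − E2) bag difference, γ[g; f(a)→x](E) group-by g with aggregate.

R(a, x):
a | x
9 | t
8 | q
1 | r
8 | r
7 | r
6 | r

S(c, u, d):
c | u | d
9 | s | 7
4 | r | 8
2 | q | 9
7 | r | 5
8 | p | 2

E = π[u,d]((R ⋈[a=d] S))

Stepwise |·|:
  R → 6
  S → 5
  (R ⋈[a=d] S) → 4
  π[u,d]((R ⋈[a=d] S)) → 4

|E| = 4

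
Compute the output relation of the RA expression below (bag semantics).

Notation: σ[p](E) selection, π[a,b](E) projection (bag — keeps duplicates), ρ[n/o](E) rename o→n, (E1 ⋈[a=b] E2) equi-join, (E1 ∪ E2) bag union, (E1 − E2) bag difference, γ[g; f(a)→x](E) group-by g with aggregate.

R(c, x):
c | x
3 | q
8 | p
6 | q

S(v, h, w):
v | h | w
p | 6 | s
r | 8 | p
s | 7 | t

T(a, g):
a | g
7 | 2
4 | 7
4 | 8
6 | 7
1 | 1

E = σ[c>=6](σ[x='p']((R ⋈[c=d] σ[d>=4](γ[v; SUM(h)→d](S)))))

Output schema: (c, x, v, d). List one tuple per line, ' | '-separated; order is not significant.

Stepwise |·|:
  R → 3
  S → 3
  γ[v; SUM(h)→d](S) → 3
  σ[d>=4](γ[v; SUM(h)→d](S)) → 3
  (R ⋈[c=d] σ[d>=4](γ[v; SUM(h)→d](S))) → 2
  σ[x='p']((R ⋈[c=d] σ[d>=4](γ[v; SUM(h)→d](S)))) → 1
  σ[c>=6](σ[x='p']((R ⋈[c=d] σ[d>=4](γ[v; SUM(h)→d](S))))) → 1

== RESULT ==
c | x | v | d
8 | p | r | 8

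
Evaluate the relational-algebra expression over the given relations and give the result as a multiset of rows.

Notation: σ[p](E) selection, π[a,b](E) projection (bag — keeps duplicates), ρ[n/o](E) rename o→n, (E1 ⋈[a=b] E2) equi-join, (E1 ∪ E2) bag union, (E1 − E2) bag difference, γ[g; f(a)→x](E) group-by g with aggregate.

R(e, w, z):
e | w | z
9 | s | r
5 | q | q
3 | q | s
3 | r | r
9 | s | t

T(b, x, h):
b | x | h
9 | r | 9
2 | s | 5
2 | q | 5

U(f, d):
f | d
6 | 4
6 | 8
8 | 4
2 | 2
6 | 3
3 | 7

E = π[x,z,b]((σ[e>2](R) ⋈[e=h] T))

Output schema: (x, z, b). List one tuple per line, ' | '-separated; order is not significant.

Subexpression sizes:
  R → 5
  σ[e>2](R) → 5
  T → 3
  (σ[e>2](R) ⋈[e=h] T) → 4
  π[x,z,b]((σ[e>2](R) ⋈[e=h] T)) → 4

== RESULT ==
x | z | b
q | q | 2
r | r | 9
r | t | 9
s | q | 2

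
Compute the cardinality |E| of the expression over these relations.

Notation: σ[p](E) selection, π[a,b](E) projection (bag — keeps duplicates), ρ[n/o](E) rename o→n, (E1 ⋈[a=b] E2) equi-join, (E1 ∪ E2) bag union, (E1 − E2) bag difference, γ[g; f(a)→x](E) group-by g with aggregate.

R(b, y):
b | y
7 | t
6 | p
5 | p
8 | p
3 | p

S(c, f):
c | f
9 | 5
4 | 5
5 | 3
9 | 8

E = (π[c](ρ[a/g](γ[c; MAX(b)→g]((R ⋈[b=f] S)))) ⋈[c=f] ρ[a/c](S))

Row counts bottom-up:
  R → 5
  S → 4
  (R ⋈[b=f] S) → 4
  γ[c; MAX(b)→g]((R ⋈[b=f] S)) → 3
  ρ[a/g](γ[c; MAX(b)→g]((R ⋈[b=f] S))) → 3
  π[c](ρ[a/g](γ[c; MAX(b)→g]((R ⋈[b=f] S)))) → 3
  S → 4
  ρ[a/c](S) → 4
  (π[c](ρ[a/g](γ[c; MAX(b)→g]((R ⋈[b=f] S)))) ⋈[c=f] ρ[a/c](S)) → 2

|E| = 2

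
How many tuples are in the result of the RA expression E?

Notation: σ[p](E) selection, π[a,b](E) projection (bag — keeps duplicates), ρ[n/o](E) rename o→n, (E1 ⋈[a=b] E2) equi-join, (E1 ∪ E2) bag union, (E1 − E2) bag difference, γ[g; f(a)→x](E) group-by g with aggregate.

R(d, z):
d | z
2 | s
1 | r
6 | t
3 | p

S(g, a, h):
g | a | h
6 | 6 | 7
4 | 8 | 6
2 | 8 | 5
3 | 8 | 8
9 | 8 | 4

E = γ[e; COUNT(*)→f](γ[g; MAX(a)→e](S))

Stepwise |·|:
  S → 5
  γ[g; MAX(a)→e](S) → 5
  γ[e; COUNT(*)→f](γ[g; MAX(a)→e](S)) → 2

|E| = 2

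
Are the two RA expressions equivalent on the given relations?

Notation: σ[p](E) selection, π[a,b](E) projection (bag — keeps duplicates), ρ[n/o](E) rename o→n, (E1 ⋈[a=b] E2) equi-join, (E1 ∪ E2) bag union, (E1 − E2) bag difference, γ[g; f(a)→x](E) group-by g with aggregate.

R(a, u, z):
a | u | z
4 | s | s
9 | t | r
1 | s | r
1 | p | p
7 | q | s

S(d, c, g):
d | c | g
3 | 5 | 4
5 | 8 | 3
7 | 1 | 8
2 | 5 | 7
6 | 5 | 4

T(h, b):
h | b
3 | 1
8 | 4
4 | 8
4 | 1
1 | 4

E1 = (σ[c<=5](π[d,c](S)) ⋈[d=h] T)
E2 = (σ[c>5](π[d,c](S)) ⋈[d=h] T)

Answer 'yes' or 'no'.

E1 per-node cardinality:
  S → 5
  π[d,c](S) → 5
  σ[c<=5](π[d,c](S)) → 4
  T → 5
  (σ[c<=5](π[d,c](S)) ⋈[d=h] T) → 1
E2 per-node cardinality:
  S → 5
  π[d,c](S) → 5
  σ[c>5](π[d,c](S)) → 1
  T → 5
  (σ[c>5](π[d,c](S)) ⋈[d=h] T) → 0

E1 result:
d | c | h | b
3 | 5 | 3 | 1
E2 result:
d | c | h | b
(0 rows)
Witness: (3, 5, 3, 1) appears 1× in E1 but 0× in E2.

no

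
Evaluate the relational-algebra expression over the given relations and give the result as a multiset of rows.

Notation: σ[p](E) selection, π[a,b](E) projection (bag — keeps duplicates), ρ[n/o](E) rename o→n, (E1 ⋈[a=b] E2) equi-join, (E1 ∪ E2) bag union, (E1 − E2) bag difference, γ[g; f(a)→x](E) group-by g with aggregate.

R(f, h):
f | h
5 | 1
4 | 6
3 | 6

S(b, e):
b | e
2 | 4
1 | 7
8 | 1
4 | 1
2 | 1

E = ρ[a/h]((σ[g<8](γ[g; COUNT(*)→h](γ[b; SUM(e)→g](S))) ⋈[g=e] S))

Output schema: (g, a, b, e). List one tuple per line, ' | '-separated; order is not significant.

Stepwise |·|:
  S → 5
  γ[b; SUM(e)→g](S) → 4
  γ[g; COUNT(*)→h](γ[b; SUM(e)→g](S)) → 3
  σ[g<8](γ[g; COUNT(*)→h](γ[b; SUM(e)→g](S))) → 3
  S → 5
  (σ[g<8](γ[g; COUNT(*)→h](γ[b; SUM(e)→g](S))) ⋈[g=e] S) → 4
  ρ[a/h]((σ[g<8](γ[g; COUNT(*)→h](γ[b; SUM(e)→g](S))) ⋈[g=e] S)) → 4

== RESULT ==
g | a | b | e
1 | 2 | 2 | 1
1 | 2 | 4 | 1
1 | 2 | 8 | 1
7 | 1 | 1 | 7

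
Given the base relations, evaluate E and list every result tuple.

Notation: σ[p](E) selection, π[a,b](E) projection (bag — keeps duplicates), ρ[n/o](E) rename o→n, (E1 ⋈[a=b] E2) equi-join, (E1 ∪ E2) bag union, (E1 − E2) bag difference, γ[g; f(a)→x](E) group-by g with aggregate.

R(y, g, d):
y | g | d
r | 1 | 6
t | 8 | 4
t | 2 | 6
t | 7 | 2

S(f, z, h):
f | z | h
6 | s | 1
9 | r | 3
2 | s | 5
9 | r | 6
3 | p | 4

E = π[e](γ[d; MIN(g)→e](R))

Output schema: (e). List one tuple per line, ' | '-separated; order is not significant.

Per-node cardinality:
  R → 4
  γ[d; MIN(g)→e](R) → 3
  π[e](γ[d; MIN(g)→e](R)) → 3

== RESULT ==
e
1
7
8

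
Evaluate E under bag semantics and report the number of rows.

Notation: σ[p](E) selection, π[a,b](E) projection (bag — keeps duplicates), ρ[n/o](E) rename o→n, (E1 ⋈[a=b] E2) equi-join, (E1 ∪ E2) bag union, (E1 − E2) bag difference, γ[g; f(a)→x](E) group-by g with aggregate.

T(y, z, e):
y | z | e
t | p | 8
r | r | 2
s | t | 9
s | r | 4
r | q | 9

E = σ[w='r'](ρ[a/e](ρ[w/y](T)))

Per-node cardinality:
  T → 5
  ρ[w/y](T) → 5
  ρ[a/e](ρ[w/y](T)) → 5
  σ[w='r'](ρ[a/e](ρ[w/y](T))) → 2

|E| = 2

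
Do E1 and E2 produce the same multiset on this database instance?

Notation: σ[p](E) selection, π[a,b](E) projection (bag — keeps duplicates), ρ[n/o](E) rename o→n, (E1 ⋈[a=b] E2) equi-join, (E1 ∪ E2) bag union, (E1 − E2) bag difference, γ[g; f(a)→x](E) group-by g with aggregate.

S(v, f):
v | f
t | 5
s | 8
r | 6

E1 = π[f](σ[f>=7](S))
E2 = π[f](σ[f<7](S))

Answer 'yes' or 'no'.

E1 stepwise |·|:
  S → 3
  σ[f>=7](S) → 1
  π[f](σ[f>=7](S)) → 1
E2 stepwise |·|:
  S → 3
  σ[f<7](S) → 2
  π[f](σ[f<7](S)) → 2

E1 result:
f
8
E2 result:
f
5
6
Witness: (6,) appears 0× in E1 but 1× in E2.

no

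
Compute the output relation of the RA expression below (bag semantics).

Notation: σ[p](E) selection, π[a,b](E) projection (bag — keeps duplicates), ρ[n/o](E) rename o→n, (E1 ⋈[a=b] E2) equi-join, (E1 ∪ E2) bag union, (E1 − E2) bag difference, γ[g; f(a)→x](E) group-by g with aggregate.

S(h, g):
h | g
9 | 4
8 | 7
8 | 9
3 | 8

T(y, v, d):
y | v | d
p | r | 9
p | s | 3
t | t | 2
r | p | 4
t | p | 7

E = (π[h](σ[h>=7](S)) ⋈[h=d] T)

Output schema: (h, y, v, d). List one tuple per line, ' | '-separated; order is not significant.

Stepwise |·|:
  S → 4
  σ[h>=7](S) → 3
  π[h](σ[h>=7](S)) → 3
  T → 5
  (π[h](σ[h>=7](S)) ⋈[h=d] T) → 1

== RESULT ==
h | y | v | d
9 | p | r | 9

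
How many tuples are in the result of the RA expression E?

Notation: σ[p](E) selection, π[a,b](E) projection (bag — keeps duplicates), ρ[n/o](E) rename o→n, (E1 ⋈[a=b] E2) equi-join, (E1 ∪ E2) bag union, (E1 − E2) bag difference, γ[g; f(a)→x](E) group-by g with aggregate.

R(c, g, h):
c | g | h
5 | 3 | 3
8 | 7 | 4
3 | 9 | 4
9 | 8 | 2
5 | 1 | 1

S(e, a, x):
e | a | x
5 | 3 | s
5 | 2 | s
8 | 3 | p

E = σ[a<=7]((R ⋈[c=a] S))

Stepwise |·|:
  R → 5
  S → 3
  (R ⋈[c=a] S) → 2
  σ[a<=7]((R ⋈[c=a] S)) → 2

|E| = 2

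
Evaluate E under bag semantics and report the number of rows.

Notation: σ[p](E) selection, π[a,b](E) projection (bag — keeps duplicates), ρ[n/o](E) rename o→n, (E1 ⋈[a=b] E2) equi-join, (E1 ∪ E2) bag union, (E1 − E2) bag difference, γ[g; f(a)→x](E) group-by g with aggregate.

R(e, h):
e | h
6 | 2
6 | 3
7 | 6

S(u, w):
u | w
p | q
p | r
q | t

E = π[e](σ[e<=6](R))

Stepwise |·|:
  R → 3
  σ[e<=6](R) → 2
  π[e](σ[e<=6](R)) → 2

|E| = 2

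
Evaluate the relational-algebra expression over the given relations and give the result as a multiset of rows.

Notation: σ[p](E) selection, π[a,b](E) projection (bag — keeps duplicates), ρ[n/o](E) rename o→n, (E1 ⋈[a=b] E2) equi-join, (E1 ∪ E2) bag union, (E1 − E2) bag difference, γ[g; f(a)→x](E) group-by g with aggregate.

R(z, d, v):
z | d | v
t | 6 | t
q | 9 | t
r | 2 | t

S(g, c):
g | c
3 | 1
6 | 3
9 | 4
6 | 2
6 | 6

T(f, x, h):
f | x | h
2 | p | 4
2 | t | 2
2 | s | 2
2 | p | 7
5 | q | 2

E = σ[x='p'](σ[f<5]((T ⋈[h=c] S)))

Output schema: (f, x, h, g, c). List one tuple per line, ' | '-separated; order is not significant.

Per-node cardinality:
  T → 5
  S → 5
  (T ⋈[h=c] S) → 4
  σ[f<5]((T ⋈[h=c] S)) → 3
  σ[x='p'](σ[f<5]((T ⋈[h=c] S))) → 1

== RESULT ==
f | x | h | g | c
2 | p | 4 | 9 | 4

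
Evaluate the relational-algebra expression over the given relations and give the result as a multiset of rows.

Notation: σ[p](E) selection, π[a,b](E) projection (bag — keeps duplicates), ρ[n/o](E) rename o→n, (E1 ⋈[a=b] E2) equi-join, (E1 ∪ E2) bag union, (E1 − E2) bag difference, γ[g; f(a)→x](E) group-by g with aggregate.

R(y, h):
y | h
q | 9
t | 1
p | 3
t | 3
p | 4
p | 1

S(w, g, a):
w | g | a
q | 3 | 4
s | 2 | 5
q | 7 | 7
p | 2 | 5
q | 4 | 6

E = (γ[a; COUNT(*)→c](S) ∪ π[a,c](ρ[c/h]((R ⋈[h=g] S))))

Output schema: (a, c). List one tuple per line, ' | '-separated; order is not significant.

Stepwise |·|:
  S → 5
  γ[a; COUNT(*)→c](S) → 4
  R → 6
  S → 5
  (R ⋈[h=g] S) → 3
  ρ[c/h]((R ⋈[h=g] S)) → 3
  π[a,c](ρ[c/h]((R ⋈[h=g] S))) → 3
  (γ[a; COUNT(*)→c](S) ∪ π[a,c](ρ[c/h]((R ⋈[h=g] S)))) → 7

== RESULT ==
a | c
4 | 1
4 | 3
4 | 3
5 | 2
6 | 1
6 | 4
7 | 1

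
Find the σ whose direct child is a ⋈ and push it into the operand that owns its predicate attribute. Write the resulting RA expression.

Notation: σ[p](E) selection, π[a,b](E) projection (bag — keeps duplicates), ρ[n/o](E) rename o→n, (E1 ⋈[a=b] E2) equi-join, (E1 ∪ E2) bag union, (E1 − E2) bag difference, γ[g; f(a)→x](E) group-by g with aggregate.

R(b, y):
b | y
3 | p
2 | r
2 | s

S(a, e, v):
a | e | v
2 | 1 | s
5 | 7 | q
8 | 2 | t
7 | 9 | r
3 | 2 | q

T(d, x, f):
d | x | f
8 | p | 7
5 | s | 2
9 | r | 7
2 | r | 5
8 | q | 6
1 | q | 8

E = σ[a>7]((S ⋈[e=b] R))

σ filters on a, owned by the left side.
E' = (σ[a>7](S) ⋈[e=b] R)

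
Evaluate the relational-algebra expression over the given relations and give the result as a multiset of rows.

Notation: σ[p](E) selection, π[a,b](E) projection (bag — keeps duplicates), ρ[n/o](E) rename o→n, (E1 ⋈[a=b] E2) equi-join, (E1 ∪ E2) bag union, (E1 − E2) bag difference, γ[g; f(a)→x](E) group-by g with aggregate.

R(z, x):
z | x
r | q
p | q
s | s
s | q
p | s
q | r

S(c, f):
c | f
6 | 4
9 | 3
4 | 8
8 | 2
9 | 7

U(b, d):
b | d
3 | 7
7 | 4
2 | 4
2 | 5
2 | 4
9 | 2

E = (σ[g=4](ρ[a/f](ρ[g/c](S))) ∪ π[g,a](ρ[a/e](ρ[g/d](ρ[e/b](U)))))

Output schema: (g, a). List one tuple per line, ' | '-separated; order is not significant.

Row counts bottom-up:
  S → 5
  ρ[g/c](S) → 5
  ρ[a/f](ρ[g/c](S)) → 5
  σ[g=4](ρ[a/f](ρ[g/c](S))) → 1
  U → 6
  ρ[e/b](U) → 6
  ρ[g/d](ρ[e/b](U)) → 6
  ρ[a/e](ρ[g/d](ρ[e/b](U))) → 6
  π[g,a](ρ[a/e](ρ[g/d](ρ[e/b](U)))) → 6
  (σ[g=4](ρ[a/f](ρ[g/c](S))) ∪ π[g,a](ρ[a/e](ρ[g/d](ρ[e/b](U))))) → 7

== RESULT ==
g | a
2 | 9
4 | 2
4 | 2
4 | 7
4 | 8
5 | 2
7 | 3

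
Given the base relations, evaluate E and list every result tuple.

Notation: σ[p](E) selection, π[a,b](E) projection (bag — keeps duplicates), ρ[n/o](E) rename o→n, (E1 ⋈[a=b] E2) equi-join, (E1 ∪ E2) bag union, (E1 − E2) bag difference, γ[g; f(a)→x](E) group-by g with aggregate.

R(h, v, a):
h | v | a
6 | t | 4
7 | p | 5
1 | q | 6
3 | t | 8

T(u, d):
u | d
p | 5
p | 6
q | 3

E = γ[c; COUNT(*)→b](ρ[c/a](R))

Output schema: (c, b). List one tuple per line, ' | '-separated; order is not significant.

Stepwise |·|:
  R → 4
  ρ[c/a](R) → 4
  γ[c; COUNT(*)→b](ρ[c/a](R)) → 4

== RESULT ==
c | b
4 | 1
5 | 1
6 | 1
8 | 1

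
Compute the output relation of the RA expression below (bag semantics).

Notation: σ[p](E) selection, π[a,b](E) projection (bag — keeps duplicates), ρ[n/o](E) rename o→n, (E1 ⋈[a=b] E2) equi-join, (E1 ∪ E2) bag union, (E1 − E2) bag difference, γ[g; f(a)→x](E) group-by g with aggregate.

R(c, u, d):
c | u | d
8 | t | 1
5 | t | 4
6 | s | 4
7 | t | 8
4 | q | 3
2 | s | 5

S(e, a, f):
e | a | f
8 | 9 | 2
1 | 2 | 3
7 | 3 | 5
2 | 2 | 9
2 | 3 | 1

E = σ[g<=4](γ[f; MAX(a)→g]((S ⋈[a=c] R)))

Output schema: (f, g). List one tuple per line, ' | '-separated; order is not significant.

Per-node cardinality:
  S → 5
  R → 6
  (S ⋈[a=c] R) → 2
  γ[f; MAX(a)→g]((S ⋈[a=c] R)) → 2
  σ[g<=4](γ[f; MAX(a)→g]((S ⋈[a=c] R))) → 2

== RESULT ==
f | g
3 | 2
9 | 2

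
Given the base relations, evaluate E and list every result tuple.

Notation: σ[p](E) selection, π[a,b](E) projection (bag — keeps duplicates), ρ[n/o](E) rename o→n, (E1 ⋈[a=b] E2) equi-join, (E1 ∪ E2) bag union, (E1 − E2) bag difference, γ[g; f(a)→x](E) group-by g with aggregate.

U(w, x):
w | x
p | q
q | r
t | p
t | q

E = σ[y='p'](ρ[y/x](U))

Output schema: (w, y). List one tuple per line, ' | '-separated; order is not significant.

Per-node cardinality:
  U → 4
  ρ[y/x](U) → 4
  σ[y='p'](ρ[y/x](U)) → 1

== RESULT ==
w | y
t | p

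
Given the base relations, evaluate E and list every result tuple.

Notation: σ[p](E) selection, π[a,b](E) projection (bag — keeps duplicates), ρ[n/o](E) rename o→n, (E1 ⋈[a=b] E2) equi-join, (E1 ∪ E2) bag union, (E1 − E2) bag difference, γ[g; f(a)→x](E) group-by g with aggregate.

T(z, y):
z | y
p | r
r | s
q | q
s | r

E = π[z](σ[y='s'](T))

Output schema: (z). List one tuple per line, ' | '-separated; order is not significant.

Stepwise |·|:
  T → 4
  σ[y='s'](T) → 1
  π[z](σ[y='s'](T)) → 1

== RESULT ==
z
r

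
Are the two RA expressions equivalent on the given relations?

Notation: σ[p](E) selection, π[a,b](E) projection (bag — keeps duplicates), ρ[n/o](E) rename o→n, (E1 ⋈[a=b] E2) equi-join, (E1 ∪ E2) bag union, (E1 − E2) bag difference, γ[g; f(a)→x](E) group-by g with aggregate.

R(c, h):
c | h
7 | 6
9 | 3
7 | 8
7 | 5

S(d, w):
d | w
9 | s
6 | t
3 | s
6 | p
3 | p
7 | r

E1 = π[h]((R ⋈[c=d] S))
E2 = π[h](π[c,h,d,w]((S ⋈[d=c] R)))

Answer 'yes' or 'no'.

E1 per-node cardinality:
  R → 4
  S → 6
  (R ⋈[c=d] S) → 4
  π[h]((R ⋈[c=d] S)) → 4
E2 per-node cardinality:
  S → 6
  R → 4
  (S ⋈[d=c] R) → 4
  π[c,h,d,w]((S ⋈[d=c] R)) → 4
  π[h](π[c,h,d,w]((S ⋈[d=c] R))) → 4

E1 and E2 produce the same multiset:
h
3
5
6
8

yes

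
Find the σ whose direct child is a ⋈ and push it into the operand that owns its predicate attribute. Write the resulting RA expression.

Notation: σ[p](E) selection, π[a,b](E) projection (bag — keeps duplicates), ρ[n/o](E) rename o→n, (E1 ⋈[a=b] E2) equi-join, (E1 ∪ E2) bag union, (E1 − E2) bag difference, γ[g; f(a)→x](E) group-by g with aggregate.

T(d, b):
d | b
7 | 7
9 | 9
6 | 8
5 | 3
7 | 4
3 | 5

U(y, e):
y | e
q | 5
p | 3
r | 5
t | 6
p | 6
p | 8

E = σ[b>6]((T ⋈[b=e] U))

σ filters on b, owned by the left side.
E' = (σ[b>6](T) ⋈[b=e] U)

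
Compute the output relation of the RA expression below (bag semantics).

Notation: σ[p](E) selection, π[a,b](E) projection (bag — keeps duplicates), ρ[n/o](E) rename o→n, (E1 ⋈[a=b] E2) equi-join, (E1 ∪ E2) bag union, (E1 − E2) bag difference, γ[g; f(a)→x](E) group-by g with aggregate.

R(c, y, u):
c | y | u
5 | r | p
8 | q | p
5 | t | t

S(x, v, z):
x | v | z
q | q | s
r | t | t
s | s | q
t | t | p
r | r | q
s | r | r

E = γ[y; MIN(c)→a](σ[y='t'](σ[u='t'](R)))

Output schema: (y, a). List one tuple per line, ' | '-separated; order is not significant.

Per-node cardinality:
  R → 3
  σ[u='t'](R) → 1
  σ[y='t'](σ[u='t'](R)) → 1
  γ[y; MIN(c)→a](σ[y='t'](σ[u='t'](R))) → 1

== RESULT ==
y | a
t | 5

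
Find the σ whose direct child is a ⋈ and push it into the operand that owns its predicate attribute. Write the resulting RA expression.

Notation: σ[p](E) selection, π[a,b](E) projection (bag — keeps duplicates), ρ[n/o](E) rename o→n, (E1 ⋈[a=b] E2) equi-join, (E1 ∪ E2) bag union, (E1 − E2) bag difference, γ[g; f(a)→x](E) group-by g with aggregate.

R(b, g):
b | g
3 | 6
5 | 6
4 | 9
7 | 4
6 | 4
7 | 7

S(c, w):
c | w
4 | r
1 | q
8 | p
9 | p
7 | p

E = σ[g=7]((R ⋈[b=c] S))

σ filters on g, owned by the left side.
E' = (σ[g=7](R) ⋈[b=c] S)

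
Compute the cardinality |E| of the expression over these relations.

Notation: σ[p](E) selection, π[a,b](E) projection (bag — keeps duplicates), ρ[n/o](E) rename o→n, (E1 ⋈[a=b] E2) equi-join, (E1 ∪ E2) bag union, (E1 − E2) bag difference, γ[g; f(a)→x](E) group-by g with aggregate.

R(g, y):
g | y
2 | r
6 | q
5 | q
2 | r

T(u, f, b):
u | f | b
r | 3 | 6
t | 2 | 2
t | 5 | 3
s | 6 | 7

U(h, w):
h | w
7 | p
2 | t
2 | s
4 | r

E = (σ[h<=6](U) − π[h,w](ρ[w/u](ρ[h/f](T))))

Row counts bottom-up:
  U → 4
  σ[h<=6](U) → 3
  T → 4
  ρ[h/f](T) → 4
  ρ[w/u](ρ[h/f](T)) → 4
  π[h,w](ρ[w/u](ρ[h/f](T))) → 4
  (σ[h<=6](U) − π[h,w](ρ[w/u](ρ[h/f](T)))) → 2

|E| = 2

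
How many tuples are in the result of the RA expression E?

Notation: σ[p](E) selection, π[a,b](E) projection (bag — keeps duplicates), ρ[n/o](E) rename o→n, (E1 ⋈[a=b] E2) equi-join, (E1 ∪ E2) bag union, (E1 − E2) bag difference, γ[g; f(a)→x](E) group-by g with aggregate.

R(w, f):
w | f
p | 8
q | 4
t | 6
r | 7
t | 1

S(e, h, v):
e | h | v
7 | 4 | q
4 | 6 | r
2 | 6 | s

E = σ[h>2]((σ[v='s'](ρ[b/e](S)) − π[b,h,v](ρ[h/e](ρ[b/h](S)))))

Per-node cardinality:
  S → 3
  ρ[b/e](S) → 3
  σ[v='s'](ρ[b/e](S)) → 1
  S → 3
  ρ[b/h](S) → 3
  ρ[h/e](ρ[b/h](S)) → 3
  π[b,h,v](ρ[h/e](ρ[b/h](S))) → 3
  (σ[v='s'](ρ[b/e](S)) − π[b,h,v](ρ[h/e](ρ[b/h](S)))) → 1
  σ[h>2]((σ[v='s'](ρ[b/e](S)) − π[b,h,v](ρ[h/e](ρ[b/h](S))))) → 1

|E| = 1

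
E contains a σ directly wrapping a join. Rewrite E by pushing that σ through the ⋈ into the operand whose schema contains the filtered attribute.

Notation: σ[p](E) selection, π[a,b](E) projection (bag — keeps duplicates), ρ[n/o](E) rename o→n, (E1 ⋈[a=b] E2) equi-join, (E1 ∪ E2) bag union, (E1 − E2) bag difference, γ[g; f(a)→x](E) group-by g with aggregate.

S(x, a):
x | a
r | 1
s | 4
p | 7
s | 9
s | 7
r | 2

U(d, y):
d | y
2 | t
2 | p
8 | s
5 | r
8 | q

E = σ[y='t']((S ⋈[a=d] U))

σ filters on y, owned by the right side.
E' = (S ⋈[a=d] σ[y='t'](U))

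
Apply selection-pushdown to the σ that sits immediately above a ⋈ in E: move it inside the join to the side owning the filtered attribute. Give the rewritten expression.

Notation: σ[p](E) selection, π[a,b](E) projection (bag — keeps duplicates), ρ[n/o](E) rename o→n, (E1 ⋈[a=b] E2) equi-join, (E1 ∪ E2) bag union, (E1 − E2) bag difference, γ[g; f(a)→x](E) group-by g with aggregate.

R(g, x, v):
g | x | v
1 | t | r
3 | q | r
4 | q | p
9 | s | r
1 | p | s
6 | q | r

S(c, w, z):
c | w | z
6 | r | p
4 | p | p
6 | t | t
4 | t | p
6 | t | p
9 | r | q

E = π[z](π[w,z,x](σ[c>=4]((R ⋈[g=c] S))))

σ filters on c, owned by the right side.
E' = π[z](π[w,z,x]((R ⋈[g=c] σ[c>=4](S))))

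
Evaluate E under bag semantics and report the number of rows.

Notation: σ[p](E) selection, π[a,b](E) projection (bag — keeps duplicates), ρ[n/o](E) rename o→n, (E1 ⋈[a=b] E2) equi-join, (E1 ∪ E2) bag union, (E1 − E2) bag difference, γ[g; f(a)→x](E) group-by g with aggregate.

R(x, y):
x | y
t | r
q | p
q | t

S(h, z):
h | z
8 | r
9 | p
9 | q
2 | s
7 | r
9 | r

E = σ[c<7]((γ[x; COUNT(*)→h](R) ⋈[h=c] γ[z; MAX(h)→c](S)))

Per-node cardinality:
  R → 3
  γ[x; COUNT(*)→h](R) → 2
  S → 6
  γ[z; MAX(h)→c](S) → 4
  (γ[x; COUNT(*)→h](R) ⋈[h=c] γ[z; MAX(h)→c](S)) → 1
  σ[c<7]((γ[x; COUNT(*)→h](R) ⋈[h=c] γ[z; MAX(h)→c](S))) → 1

|E| = 1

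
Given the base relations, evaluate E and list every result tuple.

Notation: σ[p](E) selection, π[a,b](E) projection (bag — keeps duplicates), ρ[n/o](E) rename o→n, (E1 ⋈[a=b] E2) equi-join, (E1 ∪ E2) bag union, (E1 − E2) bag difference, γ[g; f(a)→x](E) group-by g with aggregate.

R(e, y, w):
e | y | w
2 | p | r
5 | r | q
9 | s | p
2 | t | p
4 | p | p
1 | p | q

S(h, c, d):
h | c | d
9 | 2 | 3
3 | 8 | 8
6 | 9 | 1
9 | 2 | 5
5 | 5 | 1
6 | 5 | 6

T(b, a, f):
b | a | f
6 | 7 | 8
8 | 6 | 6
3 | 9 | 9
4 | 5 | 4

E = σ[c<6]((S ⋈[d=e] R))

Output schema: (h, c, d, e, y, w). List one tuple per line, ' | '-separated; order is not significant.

Row counts bottom-up:
  S → 6
  R → 6
  (S ⋈[d=e] R) → 3
  σ[c<6]((S ⋈[d=e] R)) → 2

== RESULT ==
h | c | d | e | y | w
5 | 5 | 1 | 1 | p | q
9 | 2 | 5 | 5 | r | q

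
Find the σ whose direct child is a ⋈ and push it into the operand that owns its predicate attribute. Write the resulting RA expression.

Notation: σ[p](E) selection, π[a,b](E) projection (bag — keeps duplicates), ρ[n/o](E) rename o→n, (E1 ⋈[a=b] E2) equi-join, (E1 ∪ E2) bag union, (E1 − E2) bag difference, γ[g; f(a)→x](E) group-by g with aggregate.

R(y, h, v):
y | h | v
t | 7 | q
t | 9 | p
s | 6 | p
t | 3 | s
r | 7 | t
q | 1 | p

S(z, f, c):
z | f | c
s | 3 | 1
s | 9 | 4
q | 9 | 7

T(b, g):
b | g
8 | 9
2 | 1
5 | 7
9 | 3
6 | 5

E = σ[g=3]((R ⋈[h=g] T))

σ filters on g, owned by the right side.
E' = (R ⋈[h=g] σ[g=3](T))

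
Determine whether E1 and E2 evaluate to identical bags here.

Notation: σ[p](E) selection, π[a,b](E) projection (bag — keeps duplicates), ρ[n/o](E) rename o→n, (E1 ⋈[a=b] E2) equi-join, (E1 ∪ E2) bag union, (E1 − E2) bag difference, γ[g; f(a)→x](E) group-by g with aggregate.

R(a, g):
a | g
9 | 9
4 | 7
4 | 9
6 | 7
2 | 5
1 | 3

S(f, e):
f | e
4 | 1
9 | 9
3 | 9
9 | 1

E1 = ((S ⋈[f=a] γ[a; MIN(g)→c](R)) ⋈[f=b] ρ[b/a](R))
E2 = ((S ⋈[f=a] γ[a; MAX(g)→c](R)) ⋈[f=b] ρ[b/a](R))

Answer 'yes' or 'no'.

E1 per-node cardinality:
  S → 4
  R → 6
  γ[a; MIN(g)→c](R) → 5
  (S ⋈[f=a] γ[a; MIN(g)→c](R)) → 3
  R → 6
  ρ[b/a](R) → 6
  ((S ⋈[f=a] γ[a; MIN(g)→c](R)) ⋈[f=b] ρ[b/a](R)) → 4
E2 per-node cardinality:
  S → 4
  R → 6
  γ[a; MAX(g)→c](R) → 5
  (S ⋈[f=a] γ[a; MAX(g)→c](R)) → 3
  R → 6
  ρ[b/a](R) → 6
  ((S ⋈[f=a] γ[a; MAX(g)→c](R)) ⋈[f=b] ρ[b/a](R)) → 4

E1 result:
f | e | a | c | b | g
4 | 1 | 4 | 7 | 4 | 7
4 | 1 | 4 | 7 | 4 | 9
9 | 1 | 9 | 9 | 9 | 9
9 | 9 | 9 | 9 | 9 | 9
E2 result:
f | e | a | c | b | g
4 | 1 | 4 | 9 | 4 | 7
4 | 1 | 4 | 9 | 4 | 9
9 | 1 | 9 | 9 | 9 | 9
9 | 9 | 9 | 9 | 9 | 9
Witness: (4, 1, 4, 7, 4, 7) appears 1× in E1 but 0× in E2.

no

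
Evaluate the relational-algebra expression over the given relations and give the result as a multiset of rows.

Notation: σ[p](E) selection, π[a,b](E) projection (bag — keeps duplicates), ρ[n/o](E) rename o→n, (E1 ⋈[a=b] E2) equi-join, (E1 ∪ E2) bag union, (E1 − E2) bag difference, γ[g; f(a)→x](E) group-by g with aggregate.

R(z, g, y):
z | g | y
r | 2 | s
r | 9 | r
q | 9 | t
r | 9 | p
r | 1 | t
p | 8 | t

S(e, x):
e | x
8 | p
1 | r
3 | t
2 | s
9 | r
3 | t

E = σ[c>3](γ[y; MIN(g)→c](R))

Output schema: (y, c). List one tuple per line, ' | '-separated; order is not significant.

Stepwise |·|:
  R → 6
  γ[y; MIN(g)→c](R) → 4
  σ[c>3](γ[y; MIN(g)→c](R)) → 2

== RESULT ==
y | c
p | 9
r | 9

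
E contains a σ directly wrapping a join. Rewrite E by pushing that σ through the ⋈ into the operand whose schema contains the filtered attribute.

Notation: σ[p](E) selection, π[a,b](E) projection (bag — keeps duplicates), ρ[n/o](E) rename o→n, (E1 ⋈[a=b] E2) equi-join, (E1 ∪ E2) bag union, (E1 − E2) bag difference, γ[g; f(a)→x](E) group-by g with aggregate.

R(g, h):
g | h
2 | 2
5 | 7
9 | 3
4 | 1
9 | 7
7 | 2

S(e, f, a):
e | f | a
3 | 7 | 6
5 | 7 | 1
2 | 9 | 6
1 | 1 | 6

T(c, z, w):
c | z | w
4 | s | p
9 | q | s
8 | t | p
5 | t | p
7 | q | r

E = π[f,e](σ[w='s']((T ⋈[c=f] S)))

σ filters on w, owned by the left side.
E' = π[f,e]((σ[w='s'](T) ⋈[c=f] S))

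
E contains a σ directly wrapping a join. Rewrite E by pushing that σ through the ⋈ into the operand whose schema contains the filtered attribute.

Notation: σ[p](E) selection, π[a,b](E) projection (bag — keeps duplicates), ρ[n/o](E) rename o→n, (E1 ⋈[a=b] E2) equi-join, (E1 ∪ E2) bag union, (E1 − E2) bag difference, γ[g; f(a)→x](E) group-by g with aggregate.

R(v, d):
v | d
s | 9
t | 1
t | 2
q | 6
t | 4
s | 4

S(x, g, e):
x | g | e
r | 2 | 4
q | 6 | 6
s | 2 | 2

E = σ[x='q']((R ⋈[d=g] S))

σ filters on x, owned by the right side.
E' = (R ⋈[d=g] σ[x='q'](S))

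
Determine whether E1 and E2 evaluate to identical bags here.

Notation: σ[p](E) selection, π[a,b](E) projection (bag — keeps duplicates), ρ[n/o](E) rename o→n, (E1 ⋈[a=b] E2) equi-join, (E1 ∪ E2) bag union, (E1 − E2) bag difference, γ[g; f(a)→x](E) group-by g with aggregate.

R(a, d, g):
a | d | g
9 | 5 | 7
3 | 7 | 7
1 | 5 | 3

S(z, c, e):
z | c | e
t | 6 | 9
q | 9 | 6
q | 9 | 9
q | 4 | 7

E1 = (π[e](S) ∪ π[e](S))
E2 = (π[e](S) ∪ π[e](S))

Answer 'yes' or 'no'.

E1 subexpression sizes:
  S → 4
  π[e](S) → 4
  S → 4
  π[e](S) → 4
  (π[e](S) ∪ π[e](S)) → 8
E2 subexpression sizes:
  S → 4
  π[e](S) → 4
  S → 4
  π[e](S) → 4
  (π[e](S) ∪ π[e](S)) → 8

E1 and E2 produce the same multiset:
e
6
6
7
7
9
9
9
9

yes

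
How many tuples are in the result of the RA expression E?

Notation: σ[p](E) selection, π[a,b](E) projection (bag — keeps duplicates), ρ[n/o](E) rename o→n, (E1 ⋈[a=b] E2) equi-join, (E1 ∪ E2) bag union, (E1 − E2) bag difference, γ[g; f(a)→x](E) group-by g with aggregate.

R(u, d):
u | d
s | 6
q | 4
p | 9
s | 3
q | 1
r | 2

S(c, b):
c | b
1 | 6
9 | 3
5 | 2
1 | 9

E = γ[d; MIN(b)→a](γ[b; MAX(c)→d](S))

Row counts bottom-up:
  S → 4
  γ[b; MAX(c)→d](S) → 4
  γ[d; MIN(b)→a](γ[b; MAX(c)→d](S)) → 3

|E| = 3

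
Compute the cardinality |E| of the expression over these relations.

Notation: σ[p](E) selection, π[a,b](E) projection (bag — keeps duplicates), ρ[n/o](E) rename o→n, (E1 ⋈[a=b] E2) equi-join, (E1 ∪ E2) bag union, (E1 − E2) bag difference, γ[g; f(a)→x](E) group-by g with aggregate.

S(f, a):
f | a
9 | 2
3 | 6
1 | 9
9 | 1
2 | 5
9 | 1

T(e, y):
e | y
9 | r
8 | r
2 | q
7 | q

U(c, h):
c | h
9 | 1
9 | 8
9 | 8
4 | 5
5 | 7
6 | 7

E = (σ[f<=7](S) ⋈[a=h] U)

Row counts bottom-up:
  S → 6
  σ[f<=7](S) → 3
  U → 6
  (σ[f<=7](S) ⋈[a=h] U) → 1

|E| = 1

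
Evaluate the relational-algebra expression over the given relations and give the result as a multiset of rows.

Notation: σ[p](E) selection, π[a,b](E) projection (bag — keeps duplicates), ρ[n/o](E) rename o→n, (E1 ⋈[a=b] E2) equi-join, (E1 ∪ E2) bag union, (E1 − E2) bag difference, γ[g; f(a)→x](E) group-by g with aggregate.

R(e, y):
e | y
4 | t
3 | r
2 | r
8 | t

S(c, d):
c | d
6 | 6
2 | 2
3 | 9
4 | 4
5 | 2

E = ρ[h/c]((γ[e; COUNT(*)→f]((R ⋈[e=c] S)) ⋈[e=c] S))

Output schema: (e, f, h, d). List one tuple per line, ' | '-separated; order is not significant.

Stepwise |·|:
  R → 4
  S → 5
  (R ⋈[e=c] S) → 3
  γ[e; COUNT(*)→f]((R ⋈[e=c] S)) → 3
  S → 5
  (γ[e; COUNT(*)→f]((R ⋈[e=c] S)) ⋈[e=c] S) → 3
  ρ[h/c]((γ[e; COUNT(*)→f]((R ⋈[e=c] S)) ⋈[e=c] S)) → 3

== RESULT ==
e | f | h | d
2 | 1 | 2 | 2
3 | 1 | 3 | 9
4 | 1 | 4 | 4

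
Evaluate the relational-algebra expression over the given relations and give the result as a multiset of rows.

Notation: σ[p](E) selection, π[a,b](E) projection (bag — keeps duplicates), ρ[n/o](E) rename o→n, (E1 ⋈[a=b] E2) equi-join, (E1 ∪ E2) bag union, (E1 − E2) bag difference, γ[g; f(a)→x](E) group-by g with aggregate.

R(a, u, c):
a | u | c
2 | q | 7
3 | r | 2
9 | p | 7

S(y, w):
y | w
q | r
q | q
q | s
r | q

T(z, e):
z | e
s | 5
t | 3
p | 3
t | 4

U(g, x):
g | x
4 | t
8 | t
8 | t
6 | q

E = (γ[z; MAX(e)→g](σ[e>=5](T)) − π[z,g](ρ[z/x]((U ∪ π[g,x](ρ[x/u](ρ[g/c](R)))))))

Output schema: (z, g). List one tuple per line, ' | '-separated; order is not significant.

Per-node cardinality:
  T → 4
  σ[e>=5](T) → 1
  γ[z; MAX(e)→g](σ[e>=5](T)) → 1
  U → 4
  R → 3
  ρ[g/c](R) → 3
  ρ[x/u](ρ[g/c](R)) → 3
  π[g,x](ρ[x/u](ρ[g/c](R))) → 3
  (U ∪ π[g,x](ρ[x/u](ρ[g/c](R)))) → 7
  ρ[z/x]((U ∪ π[g,x](ρ[x/u](ρ[g/c](R))))) → 7
  π[z,g](ρ[z/x]((U ∪ π[g,x](ρ[x/u](ρ[g/c](R)))))) → 7
  (γ[z; MAX(e)→g](σ[e>=5](T)) − π[z,g](ρ[z/x]((U ∪ π[g,x](ρ[x/u](ρ[g/c](R))))))) → 1

== RESULT ==
z | g
s | 5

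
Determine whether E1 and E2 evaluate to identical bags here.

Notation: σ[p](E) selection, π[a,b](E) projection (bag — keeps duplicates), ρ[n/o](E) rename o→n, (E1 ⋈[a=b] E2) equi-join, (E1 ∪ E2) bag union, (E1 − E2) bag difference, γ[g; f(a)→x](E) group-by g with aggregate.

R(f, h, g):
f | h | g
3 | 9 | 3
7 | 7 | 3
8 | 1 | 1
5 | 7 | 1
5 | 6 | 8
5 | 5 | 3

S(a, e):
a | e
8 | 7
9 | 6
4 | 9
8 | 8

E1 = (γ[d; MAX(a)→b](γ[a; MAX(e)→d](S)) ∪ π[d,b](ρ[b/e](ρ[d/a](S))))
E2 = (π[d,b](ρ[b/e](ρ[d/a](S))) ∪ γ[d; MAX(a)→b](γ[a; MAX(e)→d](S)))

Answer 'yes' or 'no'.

E1 row counts bottom-up:
  S → 4
  γ[a; MAX(e)→d](S) → 3
  γ[d; MAX(a)→b](γ[a; MAX(e)→d](S)) → 3
  S → 4
  ρ[d/a](S) → 4
  ρ[b/e](ρ[d/a](S)) → 4
  π[d,b](ρ[b/e](ρ[d/a](S))) → 4
  (γ[d; MAX(a)→b](γ[a; MAX(e)→d](S)) ∪ π[d,b](ρ[b/e](ρ[d/a](S)))) → 7
E2 row counts bottom-up:
  S → 4
  ρ[d/a](S) → 4
  ρ[b/e](ρ[d/a](S)) → 4
  π[d,b](ρ[b/e](ρ[d/a](S))) → 4
  S → 4
  γ[a; MAX(e)→d](S) → 3
  γ[d; MAX(a)→b](γ[a; MAX(e)→d](S)) → 3
  (π[d,b](ρ[b/e](ρ[d/a](S))) ∪ γ[d; MAX(a)→b](γ[a; MAX(e)→d](S))) → 7

E1 and E2 produce the same multiset:
d | b
4 | 9
6 | 9
8 | 7
8 | 8
8 | 8
9 | 4
9 | 6

yes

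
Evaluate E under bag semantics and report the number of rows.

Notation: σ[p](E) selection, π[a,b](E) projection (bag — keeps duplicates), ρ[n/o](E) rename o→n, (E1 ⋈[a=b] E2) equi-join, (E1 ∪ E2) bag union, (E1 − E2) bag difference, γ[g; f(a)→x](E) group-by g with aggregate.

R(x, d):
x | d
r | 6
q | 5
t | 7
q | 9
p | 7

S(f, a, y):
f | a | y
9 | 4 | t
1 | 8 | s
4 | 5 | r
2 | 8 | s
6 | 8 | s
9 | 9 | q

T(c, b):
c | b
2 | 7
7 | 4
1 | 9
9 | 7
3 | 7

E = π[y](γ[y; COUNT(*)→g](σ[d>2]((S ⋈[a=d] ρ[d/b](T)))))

Per-node cardinality:
  S → 6
  T → 5
  ρ[d/b](T) → 5
  (S ⋈[a=d] ρ[d/b](T)) → 2
  σ[d>2]((S ⋈[a=d] ρ[d/b](T))) → 2
  γ[y; COUNT(*)→g](σ[d>2]((S ⋈[a=d] ρ[d/b](T)))) → 2
  π[y](γ[y; COUNT(*)→g](σ[d>2]((S ⋈[a=d] ρ[d/b](T))))) → 2

|E| = 2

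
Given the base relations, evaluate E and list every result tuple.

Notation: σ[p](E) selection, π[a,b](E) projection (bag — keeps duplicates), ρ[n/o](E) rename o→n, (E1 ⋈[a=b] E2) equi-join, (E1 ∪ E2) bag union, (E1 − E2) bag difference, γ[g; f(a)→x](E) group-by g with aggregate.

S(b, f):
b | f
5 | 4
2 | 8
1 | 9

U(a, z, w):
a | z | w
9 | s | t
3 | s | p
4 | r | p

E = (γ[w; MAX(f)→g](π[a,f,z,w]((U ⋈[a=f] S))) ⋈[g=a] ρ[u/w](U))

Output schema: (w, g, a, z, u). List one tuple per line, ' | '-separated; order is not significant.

Stepwise |·|:
  U → 3
  S → 3
  (U ⋈[a=f] S) → 2
  π[a,f,z,w]((U ⋈[a=f] S)) → 2
  γ[w; MAX(f)→g](π[a,f,z,w]((U ⋈[a=f] S))) → 2
  U → 3
  ρ[u/w](U) → 3
  (γ[w; MAX(f)→g](π[a,f,z,w]((U ⋈[a=f] S))) ⋈[g=a] ρ[u/w](U)) → 2

== RESULT ==
w | g | a | z | u
p | 4 | 4 | r | p
t | 9 | 9 | s | t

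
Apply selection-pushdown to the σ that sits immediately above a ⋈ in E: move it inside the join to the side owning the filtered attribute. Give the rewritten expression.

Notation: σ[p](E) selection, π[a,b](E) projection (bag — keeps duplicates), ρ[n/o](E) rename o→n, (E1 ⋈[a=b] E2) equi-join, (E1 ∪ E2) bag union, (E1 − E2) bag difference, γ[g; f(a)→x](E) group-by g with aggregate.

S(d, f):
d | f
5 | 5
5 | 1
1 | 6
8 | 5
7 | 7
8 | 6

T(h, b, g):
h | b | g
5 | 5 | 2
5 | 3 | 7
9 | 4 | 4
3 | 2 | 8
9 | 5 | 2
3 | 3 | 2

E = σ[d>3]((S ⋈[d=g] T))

σ filters on d, owned by the left side.
E' = (σ[d>3](S) ⋈[d=g] T)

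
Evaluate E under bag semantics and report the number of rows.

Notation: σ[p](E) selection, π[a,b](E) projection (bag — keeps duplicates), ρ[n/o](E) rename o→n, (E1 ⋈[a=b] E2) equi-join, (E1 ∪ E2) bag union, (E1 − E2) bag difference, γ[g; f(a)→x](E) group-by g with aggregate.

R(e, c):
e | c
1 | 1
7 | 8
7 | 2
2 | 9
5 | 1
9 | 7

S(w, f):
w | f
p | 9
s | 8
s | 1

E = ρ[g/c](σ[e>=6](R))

Stepwise |·|:
  R → 6
  σ[e>=6](R) → 3
  ρ[g/c](σ[e>=6](R)) → 3

|E| = 3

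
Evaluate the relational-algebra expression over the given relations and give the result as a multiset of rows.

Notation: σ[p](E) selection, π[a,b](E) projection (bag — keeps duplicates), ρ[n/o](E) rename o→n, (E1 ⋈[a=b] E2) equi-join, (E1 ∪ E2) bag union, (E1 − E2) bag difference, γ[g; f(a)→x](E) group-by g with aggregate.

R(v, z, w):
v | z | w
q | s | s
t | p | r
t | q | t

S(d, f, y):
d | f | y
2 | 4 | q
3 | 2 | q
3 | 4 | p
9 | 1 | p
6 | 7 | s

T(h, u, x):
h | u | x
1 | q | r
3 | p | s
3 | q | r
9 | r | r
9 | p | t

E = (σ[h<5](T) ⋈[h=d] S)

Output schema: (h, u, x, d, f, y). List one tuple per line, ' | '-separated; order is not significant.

Row counts bottom-up:
  T → 5
  σ[h<5](T) → 3
  S → 5
  (σ[h<5](T) ⋈[h=d] S) → 4

== RESULT ==
h | u | x | d | f | y
3 | p | s | 3 | 2 | q
3 | p | s | 3 | 4 | p
3 | q | r | 3 | 2 | q
3 | q | r | 3 | 4 | p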